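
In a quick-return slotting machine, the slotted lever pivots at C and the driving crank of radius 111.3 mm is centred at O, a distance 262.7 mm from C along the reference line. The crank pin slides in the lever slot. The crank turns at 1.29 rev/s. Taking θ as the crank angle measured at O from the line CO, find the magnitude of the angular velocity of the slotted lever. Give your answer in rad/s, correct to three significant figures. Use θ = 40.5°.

ω = 8.105 rad/s (from 1.29 rev/s).
Crank pin A relative to C: A = (d + r cosθ, r sinθ); lever angle φ = atan2(r sinθ, d + r cosθ).
Differentiating tanφ: φ̇ = rω(d cosθ + r)/(d² + r² + 2dr cosθ).
d² + r² + 2dr cosθ = |CA|² = 0.125865 m²;  d cosθ + r = +0.31106 m.
|ω_lever| = |0.1113·8.105·+0.31106| / 0.125865 = 2.2295 rad/s.

2.23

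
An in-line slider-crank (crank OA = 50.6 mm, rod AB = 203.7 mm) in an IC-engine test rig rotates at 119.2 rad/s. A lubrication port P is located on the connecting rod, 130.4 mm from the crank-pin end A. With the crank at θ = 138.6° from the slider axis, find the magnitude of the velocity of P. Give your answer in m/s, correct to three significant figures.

ω = 119.2 rad/s.  Crank-pin speed |V_A| = rω = 6.0315 m/s, perpendicular to OA.
Rod angle: sinφ = −(r/L) sinθ ⇒ φ = -9.455°; ω_rod = −rω cosθ/√(L²−r²sin²θ) = +22.517 rad/s.
V_P = V_A + ω_rod × AP, with AP = 0.1304 m along the rod.
Components: V_Px = −rω sinθ − a·ω_rod·sinφ = -3.5064 m/s;  V_Py = rω cosθ + a·ω_rod·cosφ = -1.628 m/s.
|V_P| = √(V_Px² + V_Py²) = 3.8659 m/s.

3.87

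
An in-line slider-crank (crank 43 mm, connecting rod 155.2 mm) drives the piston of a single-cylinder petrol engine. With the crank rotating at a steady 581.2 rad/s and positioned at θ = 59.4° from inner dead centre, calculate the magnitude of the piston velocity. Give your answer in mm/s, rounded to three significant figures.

24600

ω = 581.2 rad/s
For an in-line slider-crank, x = r cosθ + √(L² − r² sin²θ), so v = −rω sinθ·[1 + r cosθ/√(L² − r² sin²θ)].
With r = 0.043 m, L = 0.1552 m, θ = 59.4°: √(L² − r² sin²θ) = 0.15072 m.
v = −0.043·581.2·0.86074·[1 + 0.043·0.50904/0.15072] = -24.635 m/s.
|v| = 24.635 m/s = 24635 mm/s.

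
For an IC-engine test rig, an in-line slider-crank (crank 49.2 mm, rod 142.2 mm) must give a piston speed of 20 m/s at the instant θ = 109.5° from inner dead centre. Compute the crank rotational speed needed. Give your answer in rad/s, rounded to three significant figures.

491

For an in-line slider-crank, |v_piston| = rω|sinθ|·[1 + r cosθ/√(L² − r² sin²θ)].
With r = 0.0492 m, L = 0.1422 m, θ = 109.5°: the bracketed kinematic factor |dx/dθ| = 0.040712 m.
ω = v/|dx/dθ| = 20/0.040712 = 491.26 rad/s.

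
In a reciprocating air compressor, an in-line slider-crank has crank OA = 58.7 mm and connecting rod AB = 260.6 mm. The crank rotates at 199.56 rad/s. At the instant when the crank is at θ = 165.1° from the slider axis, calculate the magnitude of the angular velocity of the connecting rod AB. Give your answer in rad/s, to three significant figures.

43.5

ω = 199.6 rad/s
The rod makes angle φ with the slider axis where L sinφ = r sinθ; differentiating, L cosφ·φ̇ = r ω cosθ.
L cosφ = √(L² − r² sin²θ) = 0.26016 m.
|ω_rod| = r ω |cosθ| / √(L² − r² sin²θ) = 0.0587·199.6·0.96638/0.26016 = 43.512 rad/s.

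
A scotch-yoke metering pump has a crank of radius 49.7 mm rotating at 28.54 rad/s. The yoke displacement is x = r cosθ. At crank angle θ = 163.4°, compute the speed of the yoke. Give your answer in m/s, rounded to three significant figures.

0.405

ω = 28.54 rad/s
x = r cosθ ⇒ ẋ = −rω sinθ.
|v| = rω|sinθ| = 0.0497·28.54·|sin 163.4°| = 0.40523 m/s.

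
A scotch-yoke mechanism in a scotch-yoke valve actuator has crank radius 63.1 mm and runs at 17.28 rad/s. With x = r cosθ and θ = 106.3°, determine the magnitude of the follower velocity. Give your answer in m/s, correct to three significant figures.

1.05

ω = 17.28 rad/s
x = r cosθ ⇒ ẋ = −rω sinθ.
|v| = rω|sinθ| = 0.0631·17.28·|sin 106.3°| = 1.0465 m/s.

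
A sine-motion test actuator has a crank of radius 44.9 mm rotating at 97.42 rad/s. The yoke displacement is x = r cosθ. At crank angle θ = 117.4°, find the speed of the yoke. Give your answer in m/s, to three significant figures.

3.88

ω = 97.42 rad/s
x = r cosθ ⇒ ẋ = −rω sinθ.
|v| = rω|sinθ| = 0.0449·97.42·|sin 117.4°| = 3.8834 m/s.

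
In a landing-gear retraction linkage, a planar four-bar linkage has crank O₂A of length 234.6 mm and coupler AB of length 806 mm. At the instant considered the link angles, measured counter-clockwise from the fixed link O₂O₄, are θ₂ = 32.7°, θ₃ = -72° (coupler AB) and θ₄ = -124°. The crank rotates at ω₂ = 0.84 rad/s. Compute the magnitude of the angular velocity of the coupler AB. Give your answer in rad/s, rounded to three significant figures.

ω₂ = 0.84 rad/s
Differentiating the loop-closure r₂e^{iθ₂}+r₃e^{iθ₃}=r₁+r₄e^{iθ₄} gives r₂ω₂e^{iθ₂}+r₃ω₃e^{iθ₃}=r₄ω₄e^{iθ₄}.
Eliminating the other unknown: ω₃ = r₂ω₂ sin(θ₄−θ₂) / [r₃ sin(θ₃−θ₄)].
Numerator sine = -0.39555; denominator sine = +0.78801.
Result = 0.2346·0.84·(-0.39555) / (0.806·(+0.78801)) = -0.12273 rad/s; magnitude 0.12273 rad/s.

0.123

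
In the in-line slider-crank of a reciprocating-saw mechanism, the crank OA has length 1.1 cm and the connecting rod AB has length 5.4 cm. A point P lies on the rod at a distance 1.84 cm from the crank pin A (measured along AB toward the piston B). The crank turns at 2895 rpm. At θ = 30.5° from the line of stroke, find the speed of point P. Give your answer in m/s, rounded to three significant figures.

ω = 303.2 rad/s.  Crank-pin speed |V_A| = rω = 3.3348 m/s, perpendicular to OA.
Rod angle: sinφ = −(r/L) sinθ ⇒ φ = -5.934°; ω_rod = −rω cosθ/√(L²−r²sin²θ) = -53.497 rad/s.
V_P = V_A + ω_rod × AP, with AP = 0.0184 m along the rod.
Components: V_Px = −rω sinθ − a·ω_rod·sinφ = -1.7943 m/s;  V_Py = rω cosθ + a·ω_rod·cosφ = +1.8943 m/s.
|V_P| = √(V_Px² + V_Py²) = 2.6092 m/s.

2.61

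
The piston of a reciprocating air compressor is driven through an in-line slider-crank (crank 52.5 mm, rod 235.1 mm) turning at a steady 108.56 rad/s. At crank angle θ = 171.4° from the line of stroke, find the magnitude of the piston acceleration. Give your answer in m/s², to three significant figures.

480

ω = 108.6 rad/s
x(θ) = r cosθ + √(L² − r² sin²θ); with ω constant, a = ω²·d²x/dθ².
d²x/dθ² = −r cosθ − r²(cos2θ)/√u − r⁴ sin²2θ/(4u^{3/2}),  u = L² − r² sin²θ = 0.0552104 m².
Substituting r = 0.0525 m, L = 0.2351 m, θ = 171.4°: d²x/dθ² = +0.040691 m.
a = ω²·d²x/dθ² = (108.6)²·(+0.040691) = +479.56 m/s²;  |a| = 479.56 m/s².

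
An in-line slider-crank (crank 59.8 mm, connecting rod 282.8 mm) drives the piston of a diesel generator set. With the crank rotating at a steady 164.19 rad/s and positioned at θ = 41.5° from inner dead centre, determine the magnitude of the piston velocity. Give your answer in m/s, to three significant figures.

7.55

ω = 164.2 rad/s
For an in-line slider-crank, x = r cosθ + √(L² − r² sin²θ), so v = −rω sinθ·[1 + r cosθ/√(L² − r² sin²θ)].
With r = 0.0598 m, L = 0.2828 m, θ = 41.5°: √(L² − r² sin²θ) = 0.28001 m.
v = −0.0598·164.2·0.66262·[1 + 0.0598·0.74896/0.28001] = -7.5466 m/s.
|v| = 7.5466 m/s.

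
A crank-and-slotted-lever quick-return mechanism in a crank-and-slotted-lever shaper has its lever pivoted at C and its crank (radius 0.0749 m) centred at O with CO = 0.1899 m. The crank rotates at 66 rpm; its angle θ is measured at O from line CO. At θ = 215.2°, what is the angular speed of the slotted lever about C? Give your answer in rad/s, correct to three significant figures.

ω = 6.912 rad/s (from 66 rpm).
Crank pin A relative to C: A = (d + r cosθ, r sinθ); lever angle φ = atan2(r sinθ, d + r cosθ).
Differentiating tanφ: φ̇ = rω(d cosθ + r)/(d² + r² + 2dr cosθ).
d² + r² + 2dr cosθ = |CA|² = 0.0184267 m²;  d cosθ + r = -0.080276 m.
|ω_lever| = |0.0749·6.912·-0.080276| / 0.0184267 = 2.2552 rad/s.

2.26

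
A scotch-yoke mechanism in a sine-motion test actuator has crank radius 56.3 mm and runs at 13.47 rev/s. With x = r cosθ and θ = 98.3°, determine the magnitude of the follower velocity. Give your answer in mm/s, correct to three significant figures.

ω = 84.63 rad/s (from 13.47 rev/s).
x = r cosθ ⇒ ẋ = −rω sinθ.
|v| = rω|sinθ| = 0.0563·84.63·|sin 98.3°| = 4.715 m/s = 4715 mm/s.

4720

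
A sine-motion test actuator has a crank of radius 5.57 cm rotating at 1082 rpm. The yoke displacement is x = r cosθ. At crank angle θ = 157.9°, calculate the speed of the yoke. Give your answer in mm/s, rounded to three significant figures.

ω = 113.3 rad/s (from 1082 rpm).
x = r cosθ ⇒ ẋ = −rω sinθ.
|v| = rω|sinθ| = 0.0557·113.3·|sin 157.9°| = 2.3744 m/s = 2374.4 mm/s.

2370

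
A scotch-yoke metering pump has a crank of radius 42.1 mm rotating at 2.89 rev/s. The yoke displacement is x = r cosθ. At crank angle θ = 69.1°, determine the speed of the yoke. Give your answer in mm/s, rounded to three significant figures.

ω = 18.16 rad/s (from 2.89 rev/s).
x = r cosθ ⇒ ẋ = −rω sinθ.
|v| = rω|sinθ| = 0.0421·18.16·|sin 69.1°| = 0.71417 m/s = 714.17 mm/s.

714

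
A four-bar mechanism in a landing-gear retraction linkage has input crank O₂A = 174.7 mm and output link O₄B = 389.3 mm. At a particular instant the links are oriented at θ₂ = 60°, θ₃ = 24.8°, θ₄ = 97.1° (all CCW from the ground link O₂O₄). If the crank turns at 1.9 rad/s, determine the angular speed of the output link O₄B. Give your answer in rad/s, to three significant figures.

0.516

ω₂ = 1.9 rad/s
Differentiating the loop-closure r₂e^{iθ₂}+r₃e^{iθ₃}=r₁+r₄e^{iθ₄} gives r₂ω₂e^{iθ₂}+r₃ω₃e^{iθ₃}=r₄ω₄e^{iθ₄}.
Eliminating the other unknown: ω₄ = r₂ω₂ sin(θ₂−θ₃) / [r₄ sin(θ₄−θ₃)].
Numerator sine = +0.57643; denominator sine = +0.95266.
Result = 0.1747·1.9·(+0.57643) / (0.3893·(+0.95266)) = +0.51591 rad/s; magnitude 0.51591 rad/s.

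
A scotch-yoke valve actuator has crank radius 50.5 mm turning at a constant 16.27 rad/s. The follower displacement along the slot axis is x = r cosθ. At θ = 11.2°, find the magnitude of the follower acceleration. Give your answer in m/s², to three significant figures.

ω = 16.27 rad/s
x = r cosθ ⇒ ẍ = −rω² cosθ (ω constant).
|a| = rω²|cosθ| = 0.0505·(16.27)²·|cos 11.2°| = 13.113 m/s².

13.1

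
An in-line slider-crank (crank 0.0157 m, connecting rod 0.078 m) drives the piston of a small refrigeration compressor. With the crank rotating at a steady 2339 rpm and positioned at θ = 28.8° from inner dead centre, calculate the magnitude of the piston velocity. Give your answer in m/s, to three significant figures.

ω = 2π·2339/60 = 244.9 rad/s
For an in-line slider-crank, x = r cosθ + √(L² − r² sin²θ), so v = −rω sinθ·[1 + r cosθ/√(L² − r² sin²θ)].
With r = 0.0157 m, L = 0.078 m, θ = 28.8°: √(L² − r² sin²θ) = 0.077632 m.
v = −0.0157·244.9·0.48175·[1 + 0.0157·0.87631/0.077632] = -2.1809 m/s.
|v| = 2.1809 m/s.

2.18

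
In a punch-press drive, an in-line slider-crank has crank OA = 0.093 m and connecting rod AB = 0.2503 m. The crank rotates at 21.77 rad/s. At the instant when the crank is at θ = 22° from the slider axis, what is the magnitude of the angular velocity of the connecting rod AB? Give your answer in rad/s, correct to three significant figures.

7.57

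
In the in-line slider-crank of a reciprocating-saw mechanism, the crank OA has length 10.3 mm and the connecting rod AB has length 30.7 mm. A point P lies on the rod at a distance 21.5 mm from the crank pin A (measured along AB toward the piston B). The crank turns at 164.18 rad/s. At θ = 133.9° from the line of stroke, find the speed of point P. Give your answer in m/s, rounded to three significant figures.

1.07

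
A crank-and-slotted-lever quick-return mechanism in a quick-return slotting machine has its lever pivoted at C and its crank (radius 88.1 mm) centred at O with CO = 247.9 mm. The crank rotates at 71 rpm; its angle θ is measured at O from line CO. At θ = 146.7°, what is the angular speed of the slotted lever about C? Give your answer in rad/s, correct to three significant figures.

2.39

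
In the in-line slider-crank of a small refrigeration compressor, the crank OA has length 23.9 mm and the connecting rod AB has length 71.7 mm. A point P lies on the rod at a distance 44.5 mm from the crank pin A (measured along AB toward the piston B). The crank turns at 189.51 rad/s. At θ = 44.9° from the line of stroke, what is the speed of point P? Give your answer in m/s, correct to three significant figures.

3.88

ω = 189.5 rad/s.  Crank-pin speed |V_A| = rω = 4.5293 m/s, perpendicular to OA.
Rod angle: sinφ = −(r/L) sinθ ⇒ φ = -13.609°; ω_rod = −rω cosθ/√(L²−r²sin²θ) = -46.038 rad/s.
V_P = V_A + ω_rod × AP, with AP = 0.0445 m along the rod.
Components: V_Px = −rω sinθ − a·ω_rod·sinφ = -3.6791 m/s;  V_Py = rω cosθ + a·ω_rod·cosφ = +1.2171 m/s.
|V_P| = √(V_Px² + V_Py²) = 3.8752 m/s.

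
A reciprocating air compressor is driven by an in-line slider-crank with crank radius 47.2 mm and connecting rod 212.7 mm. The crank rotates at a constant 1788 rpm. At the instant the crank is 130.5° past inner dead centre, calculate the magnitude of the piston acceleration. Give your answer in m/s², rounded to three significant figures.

ω = 2π·1788/60 = 187.2 rad/s
x(θ) = r cosθ + √(L² − r² sin²θ); with ω constant, a = ω²·d²x/dθ².
d²x/dθ² = −r cosθ − r²(cos2θ)/√u − r⁴ sin²2θ/(4u^{3/2}),  u = L² − r² sin²θ = 0.0439531 m².
Substituting r = 0.0472 m, L = 0.2127 m, θ = 130.5°: d²x/dθ² = +0.032185 m.
a = ω²·d²x/dθ² = (187.2)²·(+0.032185) = +1128.4 m/s²;  |a| = 1128.4 m/s².

1130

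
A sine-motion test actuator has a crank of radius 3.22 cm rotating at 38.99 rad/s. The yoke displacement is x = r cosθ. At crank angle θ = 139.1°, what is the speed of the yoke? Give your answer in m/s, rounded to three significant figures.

ω = 38.99 rad/s
x = r cosθ ⇒ ẋ = −rω sinθ.
|v| = rω|sinθ| = 0.0322·38.99·|sin 139.1°| = 0.82201 m/s.

0.822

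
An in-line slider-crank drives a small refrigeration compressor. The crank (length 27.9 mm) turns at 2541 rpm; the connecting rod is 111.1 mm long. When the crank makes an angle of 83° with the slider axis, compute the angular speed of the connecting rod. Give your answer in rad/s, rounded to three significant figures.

8.41

ω = 266.1 rad/s (converted from 2541 rpm).
The rod makes angle φ with the slider axis where L sinφ = r sinθ; differentiating, L cosφ·φ̇ = r ω cosθ.
L cosφ = √(L² − r² sin²θ) = 0.10759 m.
|ω_rod| = r ω |cosθ| / √(L² − r² sin²θ) = 0.0279·266.1·0.12187/0.10759 = 8.409 rad/s.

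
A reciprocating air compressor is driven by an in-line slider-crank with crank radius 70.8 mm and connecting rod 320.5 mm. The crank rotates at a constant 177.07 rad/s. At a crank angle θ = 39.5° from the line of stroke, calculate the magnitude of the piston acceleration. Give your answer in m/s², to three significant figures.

1810

ω = 177.1 rad/s
x(θ) = r cosθ + √(L² − r² sin²θ); with ω constant, a = ω²·d²x/dθ².
d²x/dθ² = −r cosθ − r²(cos2θ)/√u − r⁴ sin²2θ/(4u^{3/2}),  u = L² − r² sin²θ = 0.100692 m².
Substituting r = 0.0708 m, L = 0.3205 m, θ = 39.5°: d²x/dθ² = -0.057835 m.
a = ω²·d²x/dθ² = (177.1)²·(-0.057835) = -1813.3 m/s²;  |a| = 1813.3 m/s².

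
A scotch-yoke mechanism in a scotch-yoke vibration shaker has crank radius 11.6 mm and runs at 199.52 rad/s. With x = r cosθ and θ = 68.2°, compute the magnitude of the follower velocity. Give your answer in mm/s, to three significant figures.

2150

ω = 199.5 rad/s
x = r cosθ ⇒ ẋ = −rω sinθ.
|v| = rω|sinθ| = 0.0116·199.5·|sin 68.2°| = 2.1489 m/s = 2148.9 mm/s.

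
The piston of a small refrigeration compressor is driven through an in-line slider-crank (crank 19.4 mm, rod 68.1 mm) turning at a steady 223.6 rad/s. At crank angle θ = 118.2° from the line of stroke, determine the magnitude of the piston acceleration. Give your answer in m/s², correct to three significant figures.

ω = 223.6 rad/s
x(θ) = r cosθ + √(L² − r² sin²θ); with ω constant, a = ω²·d²x/dθ².
d²x/dθ² = −r cosθ − r²(cos2θ)/√u − r⁴ sin²2θ/(4u^{3/2}),  u = L² − r² sin²θ = 0.00434529 m².
Substituting r = 0.0194 m, L = 0.0681 m, θ = 118.2°: d²x/dθ² = +0.012241 m.
a = ω²·d²x/dθ² = (223.6)²·(+0.012241) = +612.03 m/s²;  |a| = 612.03 m/s².

612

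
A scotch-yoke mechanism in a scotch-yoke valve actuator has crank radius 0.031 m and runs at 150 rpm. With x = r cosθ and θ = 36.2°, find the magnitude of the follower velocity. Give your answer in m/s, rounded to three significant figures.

ω = 15.71 rad/s (from 150 rpm).
x = r cosθ ⇒ ẋ = −rω sinθ.
|v| = rω|sinθ| = 0.031·15.71·|sin 36.2°| = 0.28759 m/s.

0.288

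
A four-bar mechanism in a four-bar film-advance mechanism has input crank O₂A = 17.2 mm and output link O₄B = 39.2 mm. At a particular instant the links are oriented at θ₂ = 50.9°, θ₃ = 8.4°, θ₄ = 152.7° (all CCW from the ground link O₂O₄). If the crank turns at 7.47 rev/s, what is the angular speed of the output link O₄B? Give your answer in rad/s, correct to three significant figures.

23.8

ω₂ = 46.94 rad/s (from 7.47 rev/s).
Differentiating the loop-closure r₂e^{iθ₂}+r₃e^{iθ₃}=r₁+r₄e^{iθ₄} gives r₂ω₂e^{iθ₂}+r₃ω₃e^{iθ₃}=r₄ω₄e^{iθ₄}.
Eliminating the other unknown: ω₄ = r₂ω₂ sin(θ₂−θ₃) / [r₄ sin(θ₄−θ₃)].
Numerator sine = +0.67559; denominator sine = +0.58354.
Result = 0.0172·46.94·(+0.67559) / (0.0392·(+0.58354)) = +23.843 rad/s; magnitude 23.843 rad/s.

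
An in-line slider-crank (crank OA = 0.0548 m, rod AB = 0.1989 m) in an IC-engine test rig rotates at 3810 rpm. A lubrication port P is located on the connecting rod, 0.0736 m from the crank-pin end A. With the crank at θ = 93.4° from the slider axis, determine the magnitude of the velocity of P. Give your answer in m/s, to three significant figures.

21.7

ω = 399 rad/s.  Crank-pin speed |V_A| = rω = 21.864 m/s, perpendicular to OA.
Rod angle: sinφ = −(r/L) sinθ ⇒ φ = -15.964°; ω_rod = −rω cosθ/√(L²−r²sin²θ) = +6.7808 rad/s.
V_P = V_A + ω_rod × AP, with AP = 0.0736 m along the rod.
Components: V_Px = −rω sinθ − a·ω_rod·sinφ = -21.688 m/s;  V_Py = rω cosθ + a·ω_rod·cosφ = -0.81687 m/s.
|V_P| = √(V_Px² + V_Py²) = 21.704 m/s.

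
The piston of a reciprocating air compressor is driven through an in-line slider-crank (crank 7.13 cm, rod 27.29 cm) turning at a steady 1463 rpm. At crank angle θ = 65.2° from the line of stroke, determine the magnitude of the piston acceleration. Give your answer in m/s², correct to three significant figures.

ω = 2π·1463/60 = 153.2 rad/s
x(θ) = r cosθ + √(L² − r² sin²θ); with ω constant, a = ω²·d²x/dθ².
d²x/dθ² = −r cosθ − r²(cos2θ)/√u − r⁴ sin²2θ/(4u^{3/2}),  u = L² − r² sin²θ = 0.0702851 m².
Substituting r = 0.0713 m, L = 0.2729 m, θ = 65.2°: d²x/dθ² = -0.01768 m.
a = ω²·d²x/dθ² = (153.2)²·(-0.01768) = -414.98 m/s²;  |a| = 414.98 m/s².

415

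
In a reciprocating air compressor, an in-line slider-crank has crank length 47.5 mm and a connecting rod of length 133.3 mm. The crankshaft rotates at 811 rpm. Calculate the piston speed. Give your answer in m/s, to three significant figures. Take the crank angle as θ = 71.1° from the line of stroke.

4.28

ω = 2π·811/60 = 84.93 rad/s
For an in-line slider-crank, x = r cosθ + √(L² − r² sin²θ), so v = −rω sinθ·[1 + r cosθ/√(L² − r² sin²θ)].
With r = 0.0475 m, L = 0.1333 m, θ = 71.1°: √(L² − r² sin²θ) = 0.1255 m.
v = −0.0475·84.93·0.94609·[1 + 0.0475·0.32392/0.1255] = -4.2845 m/s.
|v| = 4.2845 m/s.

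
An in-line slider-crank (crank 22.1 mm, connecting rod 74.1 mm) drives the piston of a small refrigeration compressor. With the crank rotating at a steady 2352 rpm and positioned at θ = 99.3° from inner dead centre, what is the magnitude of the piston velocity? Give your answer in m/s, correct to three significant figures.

5.10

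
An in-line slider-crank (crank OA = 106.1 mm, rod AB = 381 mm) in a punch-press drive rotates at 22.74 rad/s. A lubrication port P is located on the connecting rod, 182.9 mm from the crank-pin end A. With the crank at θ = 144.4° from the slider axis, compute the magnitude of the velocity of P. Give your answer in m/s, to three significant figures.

ω = 22.74 rad/s.  Crank-pin speed |V_A| = rω = 2.4127 m/s, perpendicular to OA.
Rod angle: sinφ = −(r/L) sinθ ⇒ φ = -9.329°; ω_rod = −rω cosθ/√(L²−r²sin²θ) = +5.218 rad/s.
V_P = V_A + ω_rod × AP, with AP = 0.1829 m along the rod.
Components: V_Px = −rω sinθ − a·ω_rod·sinφ = -1.2498 m/s;  V_Py = rω cosθ + a·ω_rod·cosφ = -1.02 m/s.
|V_P| = √(V_Px² + V_Py²) = 1.6132 m/s.

1.61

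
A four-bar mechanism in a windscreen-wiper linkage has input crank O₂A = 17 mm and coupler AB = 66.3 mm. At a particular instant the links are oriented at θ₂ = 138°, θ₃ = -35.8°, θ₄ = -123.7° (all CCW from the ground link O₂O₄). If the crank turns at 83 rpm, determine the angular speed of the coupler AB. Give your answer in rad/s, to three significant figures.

ω₂ = 8.692 rad/s (from 83 rpm).
Differentiating the loop-closure r₂e^{iθ₂}+r₃e^{iθ₃}=r₁+r₄e^{iθ₄} gives r₂ω₂e^{iθ₂}+r₃ω₃e^{iθ₃}=r₄ω₄e^{iθ₄}.
Eliminating the other unknown: ω₃ = r₂ω₂ sin(θ₄−θ₂) / [r₃ sin(θ₃−θ₄)].
Numerator sine = +0.98953; denominator sine = +0.99933.
Result = 0.017·8.692·(+0.98953) / (0.0663·(+0.99933)) = +2.2068 rad/s; magnitude 2.2068 rad/s.

2.21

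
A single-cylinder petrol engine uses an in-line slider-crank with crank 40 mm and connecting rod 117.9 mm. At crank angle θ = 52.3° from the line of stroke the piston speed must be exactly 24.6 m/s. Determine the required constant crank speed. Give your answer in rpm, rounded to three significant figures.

6110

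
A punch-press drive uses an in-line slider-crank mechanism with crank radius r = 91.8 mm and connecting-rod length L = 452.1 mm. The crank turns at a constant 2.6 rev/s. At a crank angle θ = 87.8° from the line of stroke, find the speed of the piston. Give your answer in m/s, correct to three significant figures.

1.51

ω = 2π·2.6 = 16.34 rad/s
For an in-line slider-crank, x = r cosθ + √(L² − r² sin²θ), so v = −rω sinθ·[1 + r cosθ/√(L² − r² sin²θ)].
With r = 0.0918 m, L = 0.4521 m, θ = 87.8°: √(L² − r² sin²θ) = 0.4427 m.
v = −0.0918·16.34·0.99926·[1 + 0.0918·0.03839/0.4427] = -1.5105 m/s.
|v| = 1.5105 m/s.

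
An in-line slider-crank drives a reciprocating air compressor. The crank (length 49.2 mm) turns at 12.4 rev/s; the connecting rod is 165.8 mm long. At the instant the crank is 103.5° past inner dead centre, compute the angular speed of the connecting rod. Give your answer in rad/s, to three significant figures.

5.64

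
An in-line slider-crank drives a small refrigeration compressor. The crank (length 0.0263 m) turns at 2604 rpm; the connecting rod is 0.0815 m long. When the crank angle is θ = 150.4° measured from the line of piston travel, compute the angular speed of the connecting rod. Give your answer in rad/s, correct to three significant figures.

ω = 272.7 rad/s (converted from 2604 rpm).
The rod makes angle φ with the slider axis where L sinφ = r sinθ; differentiating, L cosφ·φ̇ = r ω cosθ.
L cosφ = √(L² − r² sin²θ) = 0.080458 m.
|ω_rod| = r ω |cosθ| / √(L² − r² sin²θ) = 0.0263·272.7·0.86949/0.080458 = 77.504 rad/s.

77.5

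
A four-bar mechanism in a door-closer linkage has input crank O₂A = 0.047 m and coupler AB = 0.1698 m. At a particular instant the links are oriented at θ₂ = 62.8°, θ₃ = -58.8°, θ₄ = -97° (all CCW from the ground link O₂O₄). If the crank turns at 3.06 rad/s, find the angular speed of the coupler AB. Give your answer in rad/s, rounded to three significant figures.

0.473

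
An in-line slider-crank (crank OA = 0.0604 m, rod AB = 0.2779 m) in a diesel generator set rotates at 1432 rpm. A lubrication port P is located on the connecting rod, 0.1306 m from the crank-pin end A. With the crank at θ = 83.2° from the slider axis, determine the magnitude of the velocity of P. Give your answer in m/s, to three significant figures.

9.12

ω = 150 rad/s.  Crank-pin speed |V_A| = rω = 9.0575 m/s, perpendicular to OA.
Rod angle: sinφ = −(r/L) sinθ ⇒ φ = -12.463°; ω_rod = −rω cosθ/√(L²−r²sin²θ) = -3.9522 rad/s.
V_P = V_A + ω_rod × AP, with AP = 0.1306 m along the rod.
Components: V_Px = −rω sinθ − a·ω_rod·sinφ = -9.1052 m/s;  V_Py = rω cosθ + a·ω_rod·cosφ = +0.56845 m/s.
|V_P| = √(V_Px² + V_Py²) = 9.1229 m/s.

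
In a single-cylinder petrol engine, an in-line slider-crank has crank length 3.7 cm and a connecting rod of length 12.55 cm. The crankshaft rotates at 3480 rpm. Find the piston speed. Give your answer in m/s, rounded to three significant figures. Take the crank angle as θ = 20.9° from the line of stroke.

6.14

ω = 2π·3480/60 = 364.4 rad/s
For an in-line slider-crank, x = r cosθ + √(L² − r² sin²θ), so v = −rω sinθ·[1 + r cosθ/√(L² − r² sin²θ)].
With r = 0.037 m, L = 0.1255 m, θ = 20.9°: √(L² − r² sin²θ) = 0.1248 m.
v = −0.037·364.4·0.35674·[1 + 0.037·0.93420/0.1248] = -6.1424 m/s.
|v| = 6.1424 m/s.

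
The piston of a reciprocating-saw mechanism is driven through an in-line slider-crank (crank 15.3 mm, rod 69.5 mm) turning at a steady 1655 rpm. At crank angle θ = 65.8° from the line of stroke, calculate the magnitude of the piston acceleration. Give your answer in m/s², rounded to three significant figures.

121

ω = 2π·1655/60 = 173.3 rad/s
x(θ) = r cosθ + √(L² − r² sin²θ); with ω constant, a = ω²·d²x/dθ².
d²x/dθ² = −r cosθ − r²(cos2θ)/√u − r⁴ sin²2θ/(4u^{3/2}),  u = L² − r² sin²θ = 0.0046355 m².
Substituting r = 0.0153 m, L = 0.0695 m, θ = 65.8°: d²x/dθ² = -0.0040134 m.
a = ω²·d²x/dθ² = (173.3)²·(-0.0040134) = -120.55 m/s²;  |a| = 120.55 m/s².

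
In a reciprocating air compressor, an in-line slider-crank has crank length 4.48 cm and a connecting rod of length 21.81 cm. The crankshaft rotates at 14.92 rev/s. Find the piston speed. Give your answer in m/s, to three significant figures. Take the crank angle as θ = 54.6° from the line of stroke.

3.84

ω = 2π·14.9 = 93.75 rad/s
For an in-line slider-crank, x = r cosθ + √(L² − r² sin²θ), so v = −rω sinθ·[1 + r cosθ/√(L² − r² sin²θ)].
With r = 0.0448 m, L = 0.2181 m, θ = 54.6°: √(L² − r² sin²θ) = 0.21502 m.
v = −0.0448·93.75·0.81513·[1 + 0.0448·0.57928/0.21502] = -3.8365 m/s.
|v| = 3.8365 m/s.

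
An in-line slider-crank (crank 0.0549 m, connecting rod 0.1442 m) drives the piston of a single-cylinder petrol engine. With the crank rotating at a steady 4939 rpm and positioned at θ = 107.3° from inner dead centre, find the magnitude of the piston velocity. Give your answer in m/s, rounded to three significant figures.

23.8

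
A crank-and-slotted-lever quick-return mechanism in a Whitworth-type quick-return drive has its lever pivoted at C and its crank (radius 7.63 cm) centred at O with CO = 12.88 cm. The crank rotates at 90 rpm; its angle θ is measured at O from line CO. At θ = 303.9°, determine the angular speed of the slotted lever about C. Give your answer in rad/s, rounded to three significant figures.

3.19

ω = 9.425 rad/s (from 90 rpm).
Crank pin A relative to C: A = (d + r cosθ, r sinθ); lever angle φ = atan2(r sinθ, d + r cosθ).
Differentiating tanφ: φ̇ = rω(d cosθ + r)/(d² + r² + 2dr cosθ).
d² + r² + 2dr cosθ = |CA|² = 0.0333735 m²;  d cosθ + r = +0.14814 m.
|ω_lever| = |0.0763·9.425·+0.14814| / 0.0333735 = 3.192 rad/s.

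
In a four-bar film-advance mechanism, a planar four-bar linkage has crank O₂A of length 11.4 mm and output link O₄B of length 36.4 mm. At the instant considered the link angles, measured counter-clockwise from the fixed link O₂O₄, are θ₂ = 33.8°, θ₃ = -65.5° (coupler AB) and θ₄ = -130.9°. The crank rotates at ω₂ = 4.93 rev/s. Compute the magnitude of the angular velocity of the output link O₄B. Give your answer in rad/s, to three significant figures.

ω₂ = 30.98 rad/s (from 4.93 rev/s).
Differentiating the loop-closure r₂e^{iθ₂}+r₃e^{iθ₃}=r₁+r₄e^{iθ₄} gives r₂ω₂e^{iθ₂}+r₃ω₃e^{iθ₃}=r₄ω₄e^{iθ₄}.
Eliminating the other unknown: ω₄ = r₂ω₂ sin(θ₂−θ₃) / [r₄ sin(θ₄−θ₃)].
Numerator sine = +0.98686; denominator sine = -0.90924.
Result = 0.0114·30.98·(+0.98686) / (0.0364·(-0.90924)) = -10.529 rad/s; magnitude 10.529 rad/s.

10.5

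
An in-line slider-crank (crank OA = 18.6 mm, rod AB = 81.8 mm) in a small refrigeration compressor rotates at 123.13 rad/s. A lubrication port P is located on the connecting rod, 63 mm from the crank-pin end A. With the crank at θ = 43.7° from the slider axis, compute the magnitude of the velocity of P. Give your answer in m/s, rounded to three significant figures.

ω = 123.1 rad/s.  Crank-pin speed |V_A| = rω = 2.2902 m/s, perpendicular to OA.
Rod angle: sinφ = −(r/L) sinθ ⇒ φ = -9.038°; ω_rod = −rω cosθ/√(L²−r²sin²θ) = -20.496 rad/s.
V_P = V_A + ω_rod × AP, with AP = 0.063 m along the rod.
Components: V_Px = −rω sinθ − a·ω_rod·sinφ = -1.7851 m/s;  V_Py = rω cosθ + a·ω_rod·cosφ = +0.38054 m/s.
|V_P| = √(V_Px² + V_Py²) = 1.8252 m/s.

1.83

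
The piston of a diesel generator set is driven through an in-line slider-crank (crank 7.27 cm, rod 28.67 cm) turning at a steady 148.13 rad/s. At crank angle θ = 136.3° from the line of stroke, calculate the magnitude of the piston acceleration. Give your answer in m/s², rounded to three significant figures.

1130

ω = 148.1 rad/s
x(θ) = r cosθ + √(L² − r² sin²θ); with ω constant, a = ω²·d²x/dθ².
d²x/dθ² = −r cosθ − r²(cos2θ)/√u − r⁴ sin²2θ/(4u^{3/2}),  u = L² − r² sin²θ = 0.0796741 m².
Substituting r = 0.0727 m, L = 0.2867 m, θ = 136.3°: d²x/dθ² = +0.0514 m.
a = ω²·d²x/dθ² = (148.1)²·(+0.0514) = +1127.9 m/s²;  |a| = 1127.9 m/s².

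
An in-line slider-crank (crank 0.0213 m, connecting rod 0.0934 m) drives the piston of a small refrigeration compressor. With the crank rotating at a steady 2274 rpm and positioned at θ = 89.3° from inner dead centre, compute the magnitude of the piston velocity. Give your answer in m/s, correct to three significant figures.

5.09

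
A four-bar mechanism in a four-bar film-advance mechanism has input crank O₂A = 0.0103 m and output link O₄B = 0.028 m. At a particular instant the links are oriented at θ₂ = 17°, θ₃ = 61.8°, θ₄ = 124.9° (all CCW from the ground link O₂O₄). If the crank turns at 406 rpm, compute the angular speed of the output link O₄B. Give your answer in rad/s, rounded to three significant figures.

ω₂ = 42.52 rad/s (from 406 rpm).
Differentiating the loop-closure r₂e^{iθ₂}+r₃e^{iθ₃}=r₁+r₄e^{iθ₄} gives r₂ω₂e^{iθ₂}+r₃ω₃e^{iθ₃}=r₄ω₄e^{iθ₄}.
Eliminating the other unknown: ω₄ = r₂ω₂ sin(θ₂−θ₃) / [r₄ sin(θ₄−θ₃)].
Numerator sine = -0.70463; denominator sine = +0.89180.
Result = 0.0103·42.52·(-0.70463) / (0.028·(+0.89180)) = -12.358 rad/s; magnitude 12.358 rad/s.

12.4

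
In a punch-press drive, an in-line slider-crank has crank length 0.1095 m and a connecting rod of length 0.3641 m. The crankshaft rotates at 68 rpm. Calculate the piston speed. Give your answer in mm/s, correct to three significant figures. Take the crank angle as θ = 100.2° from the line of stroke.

ω = 2π·68/60 = 7.121 rad/s
For an in-line slider-crank, x = r cosθ + √(L² − r² sin²θ), so v = −rω sinθ·[1 + r cosθ/√(L² − r² sin²θ)].
With r = 0.1095 m, L = 0.3641 m, θ = 100.2°: √(L² − r² sin²θ) = 0.34779 m.
v = −0.1095·7.121·0.98420·[1 + 0.1095·-0.17708/0.34779] = -0.72463 m/s.
|v| = 0.72463 m/s = 724.63 mm/s.

725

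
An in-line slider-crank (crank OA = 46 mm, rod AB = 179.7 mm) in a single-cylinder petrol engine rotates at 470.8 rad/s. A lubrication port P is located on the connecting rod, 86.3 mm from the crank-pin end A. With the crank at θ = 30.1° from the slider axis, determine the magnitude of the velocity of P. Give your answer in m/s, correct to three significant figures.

ω = 470.8 rad/s.  Crank-pin speed |V_A| = rω = 21.657 m/s, perpendicular to OA.
Rod angle: sinφ = −(r/L) sinθ ⇒ φ = -7.376°; ω_rod = −rω cosθ/√(L²−r²sin²θ) = -105.13 rad/s.
V_P = V_A + ω_rod × AP, with AP = 0.0863 m along the rod.
Components: V_Px = −rω sinθ − a·ω_rod·sinφ = -12.026 m/s;  V_Py = rω cosθ + a·ω_rod·cosφ = +9.7383 m/s.
|V_P| = √(V_Px² + V_Py²) = 15.474 m/s.

15.5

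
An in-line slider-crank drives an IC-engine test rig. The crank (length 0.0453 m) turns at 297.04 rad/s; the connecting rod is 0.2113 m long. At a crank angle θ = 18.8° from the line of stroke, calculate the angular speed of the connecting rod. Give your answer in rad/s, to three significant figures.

ω = 297 rad/s
The rod makes angle φ with the slider axis where L sinφ = r sinθ; differentiating, L cosφ·φ̇ = r ω cosθ.
L cosφ = √(L² − r² sin²θ) = 0.2108 m.
|ω_rod| = r ω |cosθ| / √(L² − r² sin²θ) = 0.0453·297·0.94665/0.2108 = 60.428 rad/s.

60.4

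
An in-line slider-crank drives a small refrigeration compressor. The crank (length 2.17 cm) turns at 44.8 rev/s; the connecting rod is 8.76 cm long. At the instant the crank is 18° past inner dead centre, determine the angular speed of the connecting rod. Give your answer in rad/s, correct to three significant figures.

ω = 281.5 rad/s (converted from 44.8 rev/s).
The rod makes angle φ with the slider axis where L sinφ = r sinθ; differentiating, L cosφ·φ̇ = r ω cosθ.
L cosφ = √(L² − r² sin²θ) = 0.087343 m.
|ω_rod| = r ω |cosθ| / √(L² − r² sin²θ) = 0.0217·281.5·0.95106/0.087343 = 66.511 rad/s.

66.5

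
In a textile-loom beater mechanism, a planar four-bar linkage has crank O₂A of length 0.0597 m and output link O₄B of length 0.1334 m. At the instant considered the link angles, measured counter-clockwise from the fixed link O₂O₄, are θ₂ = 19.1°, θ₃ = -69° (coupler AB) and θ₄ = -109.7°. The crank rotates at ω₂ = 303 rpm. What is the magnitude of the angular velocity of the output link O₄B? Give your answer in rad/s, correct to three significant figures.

21.8

ω₂ = 31.73 rad/s (from 303 rpm).
Differentiating the loop-closure r₂e^{iθ₂}+r₃e^{iθ₃}=r₁+r₄e^{iθ₄} gives r₂ω₂e^{iθ₂}+r₃ω₃e^{iθ₃}=r₄ω₄e^{iθ₄}.
Eliminating the other unknown: ω₄ = r₂ω₂ sin(θ₂−θ₃) / [r₄ sin(θ₄−θ₃)].
Numerator sine = +0.99945; denominator sine = -0.65210.
Result = 0.0597·31.73·(+0.99945) / (0.1334·(-0.65210)) = -21.764 rad/s; magnitude 21.764 rad/s.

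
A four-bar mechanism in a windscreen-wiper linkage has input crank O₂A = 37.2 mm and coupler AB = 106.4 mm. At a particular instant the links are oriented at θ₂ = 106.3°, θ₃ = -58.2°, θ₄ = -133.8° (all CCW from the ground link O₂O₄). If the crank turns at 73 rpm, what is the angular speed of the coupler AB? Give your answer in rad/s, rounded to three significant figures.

ω₂ = 7.645 rad/s (from 73 rpm).
Differentiating the loop-closure r₂e^{iθ₂}+r₃e^{iθ₃}=r₁+r₄e^{iθ₄} gives r₂ω₂e^{iθ₂}+r₃ω₃e^{iθ₃}=r₄ω₄e^{iθ₄}.
Eliminating the other unknown: ω₃ = r₂ω₂ sin(θ₄−θ₂) / [r₃ sin(θ₃−θ₄)].
Numerator sine = +0.86690; denominator sine = +0.96858.
Result = 0.0372·7.645·(+0.86690) / (0.1064·(+0.96858)) = +2.3921 rad/s; magnitude 2.3921 rad/s.

2.39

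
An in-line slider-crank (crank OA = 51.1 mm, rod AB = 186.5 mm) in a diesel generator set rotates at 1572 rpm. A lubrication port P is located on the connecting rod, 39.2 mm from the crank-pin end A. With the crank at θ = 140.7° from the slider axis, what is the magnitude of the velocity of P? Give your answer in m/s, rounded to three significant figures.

7.23

ω = 164.6 rad/s.  Crank-pin speed |V_A| = rω = 8.4121 m/s, perpendicular to OA.
Rod angle: sinφ = −(r/L) sinθ ⇒ φ = -9.994°; ω_rod = −rω cosθ/√(L²−r²sin²θ) = +35.442 rad/s.
V_P = V_A + ω_rod × AP, with AP = 0.0392 m along the rod.
Components: V_Px = −rω sinθ − a·ω_rod·sinφ = -5.0869 m/s;  V_Py = rω cosθ + a·ω_rod·cosφ = -5.1414 m/s.
|V_P| = √(V_Px² + V_Py²) = 7.2326 m/s.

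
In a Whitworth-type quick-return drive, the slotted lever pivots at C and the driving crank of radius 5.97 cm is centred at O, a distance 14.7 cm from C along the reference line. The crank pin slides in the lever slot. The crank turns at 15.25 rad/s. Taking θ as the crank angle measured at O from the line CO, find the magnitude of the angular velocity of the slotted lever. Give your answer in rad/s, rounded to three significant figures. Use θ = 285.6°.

3.02

ω = 15.25 rad/s
Crank pin A relative to C: A = (d + r cosθ, r sinθ); lever angle φ = atan2(r sinθ, d + r cosθ).
Differentiating tanφ: φ̇ = rω(d cosθ + r)/(d² + r² + 2dr cosθ).
d² + r² + 2dr cosθ = |CA|² = 0.0298931 m²;  d cosθ + r = +0.099231 m.
|ω_lever| = |0.0597·15.25·+0.099231| / 0.0298931 = 3.0222 rad/s.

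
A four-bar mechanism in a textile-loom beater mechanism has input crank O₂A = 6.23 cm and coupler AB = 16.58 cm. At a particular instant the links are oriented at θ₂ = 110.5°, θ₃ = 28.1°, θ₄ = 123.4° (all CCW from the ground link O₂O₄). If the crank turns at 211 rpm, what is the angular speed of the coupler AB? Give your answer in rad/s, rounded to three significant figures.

1.86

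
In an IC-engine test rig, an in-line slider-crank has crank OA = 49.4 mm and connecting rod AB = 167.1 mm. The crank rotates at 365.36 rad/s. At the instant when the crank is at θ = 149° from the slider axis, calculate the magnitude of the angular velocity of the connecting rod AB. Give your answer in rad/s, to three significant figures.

ω = 365.4 rad/s
The rod makes angle φ with the slider axis where L sinφ = r sinθ; differentiating, L cosφ·φ̇ = r ω cosθ.
L cosφ = √(L² − r² sin²θ) = 0.16515 m.
|ω_rod| = r ω |cosθ| / √(L² − r² sin²θ) = 0.0494·365.4·0.85717/0.16515 = 93.676 rad/s.

93.7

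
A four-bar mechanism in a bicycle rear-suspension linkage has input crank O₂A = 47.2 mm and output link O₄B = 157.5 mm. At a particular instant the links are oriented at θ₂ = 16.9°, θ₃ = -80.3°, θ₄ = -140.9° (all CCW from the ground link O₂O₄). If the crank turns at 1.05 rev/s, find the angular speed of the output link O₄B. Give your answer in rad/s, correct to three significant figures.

2.25

ω₂ = 6.597 rad/s (from 1.05 rev/s).
Differentiating the loop-closure r₂e^{iθ₂}+r₃e^{iθ₃}=r₁+r₄e^{iθ₄} gives r₂ω₂e^{iθ₂}+r₃ω₃e^{iθ₃}=r₄ω₄e^{iθ₄}.
Eliminating the other unknown: ω₄ = r₂ω₂ sin(θ₂−θ₃) / [r₄ sin(θ₄−θ₃)].
Numerator sine = +0.99211; denominator sine = -0.87121.
Result = 0.0472·6.597·(+0.99211) / (0.1575·(-0.87121)) = -2.2515 rad/s; magnitude 2.2515 rad/s.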